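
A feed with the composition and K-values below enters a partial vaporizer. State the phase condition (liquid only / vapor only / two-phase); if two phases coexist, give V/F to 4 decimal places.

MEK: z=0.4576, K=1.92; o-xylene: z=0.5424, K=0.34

two-phase, V/F = 0.1038

ΣzᵢKᵢ = 1.0630; Σzᵢ/Kᵢ = 1.8336.
Both exceed 1, so a two-phase solution exists.
Rachford–Rice: g(ψ) = Σ zᵢ(Kᵢ−1)/(1+ψ(Kᵢ−1)) = 0.
Binary case is linear: z₁(K₁−1)(1+ψ(K₂−1)) + z₂(K₂−1)(1+ψ(K₁−1)) = 0
⇒ ψ = [z₁(K₁−1)+z₂(K₂−1)] / [−(K₁−1)(K₂−1)] = 0.06301/0.60720 = 0.1038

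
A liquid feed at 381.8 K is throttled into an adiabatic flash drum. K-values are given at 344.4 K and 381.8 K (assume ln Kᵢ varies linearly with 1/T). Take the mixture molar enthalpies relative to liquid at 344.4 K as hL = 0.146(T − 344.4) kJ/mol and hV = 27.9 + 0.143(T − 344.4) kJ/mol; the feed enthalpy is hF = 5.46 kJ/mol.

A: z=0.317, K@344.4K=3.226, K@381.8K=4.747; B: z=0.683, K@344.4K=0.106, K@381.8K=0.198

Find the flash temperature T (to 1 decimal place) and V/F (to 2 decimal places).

T = 358.7 K, V/F = 0.12

Adiabatic flash: solve Rachford–Rice at each trial T, then check hF = ψ·hV(T) + (1−ψ)·hL(T).
  T = 344.4 K: K = (3.226, 0.106), RR gives ψ = 0.048, H_out = 1.332 kJ/mol
  T = 381.8 K: K = (4.747, 0.198), RR gives ψ = 0.213, H_out = 11.379 kJ/mol
  T = 363.1 K: K = (3.952, 0.147), RR gives ψ = 0.140, H_out = 6.639 kJ/mol
  T = 353.8 K: K = (3.582, 0.126), RR gives ψ = 0.098, H_out = 4.105 kJ/mol
  T = 358.5 K: K = (3.767, 0.136), RR gives ψ = 0.120, H_out = 5.406 kJ/mol
  T = 360.8 K: K = (3.859, 0.142), RR gives ψ = 0.130, H_out = 6.027 kJ/mol
Linear interpolation between T = 358.5 (H_out = 5.406) and T = 360.8 (H_out = 6.027) on hF = 5.46 gives T ≈ 358.7 K, at which ψ = 0.12.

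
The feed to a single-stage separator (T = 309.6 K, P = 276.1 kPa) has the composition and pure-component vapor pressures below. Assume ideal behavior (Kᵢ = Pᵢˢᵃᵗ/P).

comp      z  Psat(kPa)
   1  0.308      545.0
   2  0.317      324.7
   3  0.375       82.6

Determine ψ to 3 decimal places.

Raoult's law: Kᵢ = Pᵢˢᵃᵗ/P = Pᵢˢᵃᵗ/276.1.
  K_1 = 545.0/276.1 = 1.97392, K_2 = 324.7/276.1 = 1.17602, K_3 = 82.6/276.1 = 0.29917
Rachford–Rice: g(ψ) = Σ zᵢ(Kᵢ−1)/(1+ψ(Kᵢ−1)) = 0.
g(0) = ΣzᵢKᵢ − 1 = 0.093 and g(1) = 1 − Σzᵢ/Kᵢ = -0.679, so a root lies in (0, 1).
Newton–Raphson from ψ = 0.5:
  ψ = 0.500: g = -0.1516, g' = -0.577 → ψ = 0.237
  ψ = 0.237: g = -0.0180, g' = -0.467 → ψ = 0.199
Converged at ψ = 0.199.

ψ = 0.199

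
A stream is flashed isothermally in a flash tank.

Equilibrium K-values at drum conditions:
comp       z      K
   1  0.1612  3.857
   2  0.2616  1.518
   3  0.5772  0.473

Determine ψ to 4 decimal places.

Material balance + equilibrium reduce to Σ zᵢ(Kᵢ−1)/(1+ψ(Kᵢ−1)) = 0.
Feasibility: ΣzᵢKᵢ = 1.2919, Σzᵢ/Kᵢ = 1.4344 — both > 1, two phases present.
Newton iteration, ψ⁰ = 0.61:
  ψ = 0.6100: g = -0.17741, g' = -0.5636 → ψ = 0.2952
  ψ = 0.2952: g = 0.00713, g' = -0.6648 → ψ = 0.3060
Converged at ψ = 0.3060.

ψ = 0.3060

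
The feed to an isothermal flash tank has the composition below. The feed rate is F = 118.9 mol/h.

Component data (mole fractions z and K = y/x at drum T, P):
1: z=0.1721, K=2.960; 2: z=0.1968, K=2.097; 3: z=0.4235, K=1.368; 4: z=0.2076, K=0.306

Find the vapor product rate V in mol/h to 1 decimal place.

Material balance + equilibrium reduce to Σ zᵢ(Kᵢ−1)/(1+ψ(Kᵢ−1)) = 0.
Feasibility: ΣzᵢKᵢ = 1.5650, Σzᵢ/Kᵢ = 1.1400 — both > 1, two phases present.
Iterate (Newton) starting at ψ = 0.5:
  ψ = 0.5000: g = 0.22077, g' = -0.5428 → ψ = 0.9067
  ψ = 0.9067: g = -0.04207, g' = -0.9050 → ψ = 0.8602
  ψ = 0.8602: g = -0.00248, g' = -0.8031 → ψ = 0.8571
Converged at ψ = 0.8571.
Then V = ψ·F = 0.8571·118.9 = 101.9 mol/h and L = F − V = 17.0 mol/h.

V = 101.9 mol/h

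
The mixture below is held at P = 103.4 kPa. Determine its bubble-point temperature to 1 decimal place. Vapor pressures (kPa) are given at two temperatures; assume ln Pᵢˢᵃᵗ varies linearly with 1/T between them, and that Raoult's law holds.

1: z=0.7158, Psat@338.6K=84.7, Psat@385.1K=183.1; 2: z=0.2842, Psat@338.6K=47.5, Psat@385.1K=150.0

Bubble-point temperature: ΣzᵢPᵢˢᵃᵗ(T) = P. Interpolate ln Pᵢˢᵃᵗ = aᵢ + bᵢ/T.
  T = 338.6 K: ΣzᵢPᵢˢᵃᵗ = 74.13 kPa
  T = 385.1 K: ΣzᵢPᵢˢᵃᵗ = 173.69 kPa
  T = 361.9 K: ΣzᵢPᵢˢᵃᵗ = 116.37 kPa
  T = 350.2 K: ΣzᵢPᵢˢᵃᵗ = 93.41 kPa
  T = 356.0 K: ΣzᵢPᵢˢᵃᵗ = 104.33 kPa
  T = 353.1 K: ΣzᵢPᵢˢᵃᵗ = 98.76 kPa
Interpolating between 353.1 K and 356.0 K gives T ≈ 355.5 K.

T = 355.5 K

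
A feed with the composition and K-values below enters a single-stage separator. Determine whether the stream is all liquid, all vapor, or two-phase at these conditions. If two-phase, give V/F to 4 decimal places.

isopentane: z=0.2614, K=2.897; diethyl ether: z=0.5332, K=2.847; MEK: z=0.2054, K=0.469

ΣzᵢKᵢ = 2.3716; Σzᵢ/Kᵢ = 0.7155.
Since Σzᵢ/Kᵢ < 1 the mixture is above its dew point — single vapor phase.

all vapor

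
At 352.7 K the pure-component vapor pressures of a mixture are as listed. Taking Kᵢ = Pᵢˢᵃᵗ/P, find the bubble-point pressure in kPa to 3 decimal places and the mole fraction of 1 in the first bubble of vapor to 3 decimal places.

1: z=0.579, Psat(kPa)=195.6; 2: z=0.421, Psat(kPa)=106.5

Pbub = 158.089 kPa, y_1 = 0.716

At the bubble point ψ → 0, so ΣzᵢKᵢ = 1 with Kᵢ = Pᵢˢᵃᵗ/P ⇒ P = ΣzᵢPᵢˢᵃᵗ.
P = 0.579·195.6 + 0.421·106.5 = 158.089 kPa
yᵢ = zᵢPᵢˢᵃᵗ/P ⇒ y_1 = 0.579·195.6/158.089 = 0.716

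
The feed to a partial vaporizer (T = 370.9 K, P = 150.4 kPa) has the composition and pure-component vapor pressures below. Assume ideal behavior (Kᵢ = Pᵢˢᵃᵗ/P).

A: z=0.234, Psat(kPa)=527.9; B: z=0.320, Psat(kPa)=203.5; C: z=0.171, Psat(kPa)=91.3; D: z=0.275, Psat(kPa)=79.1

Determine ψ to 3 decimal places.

ψ = 0.739

Raoult's law: Kᵢ = Pᵢˢᵃᵗ/P = Pᵢˢᵃᵗ/150.4.
  K_A = 527.9/150.4 = 3.50997, K_B = 203.5/150.4 = 1.35306, K_C = 91.3/150.4 = 0.60705, K_D = 79.1/150.4 = 0.52593
Iterate (Newton) starting at ψ = 0.48:
  ψ = 0.480: g = 0.1114, g' = -0.476 → ψ = 0.714
  ψ = 0.714: g = 0.0101, g' = -0.407 → ψ = 0.739
Converged at ψ = 0.739.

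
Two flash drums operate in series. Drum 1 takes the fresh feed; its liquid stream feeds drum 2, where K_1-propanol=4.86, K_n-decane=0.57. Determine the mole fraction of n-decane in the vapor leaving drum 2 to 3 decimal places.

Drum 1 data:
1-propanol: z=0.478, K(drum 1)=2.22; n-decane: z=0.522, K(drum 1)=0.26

Drum 1:
Material balance + equilibrium reduce to Σ zᵢ(Kᵢ−1)/(1+ψ₁(Kᵢ−1)) = 0.
g(0) = ΣzᵢKᵢ − 1 = 0.197 and g(1) = 1 − Σzᵢ/Kᵢ = -1.223, so a root lies in (0, 1).
Binary case is linear: z₁(K₁−1)(1+ψ₁(K₂−1)) + z₂(K₂−1)(1+ψ₁(K₁−1)) = 0
⇒ ψ₁ = [z₁(K₁−1)+z₂(K₂−1)] / [−(K₁−1)(K₂−1)] = 0.1969/0.9028 = 0.218
Drum-1 compositions:
  1-propanol: x = 0.378, y = 0.838
  n-decane: x = 0.622, y = 0.162
Drum-2 feed = drum-1 liquid: z₂ = (0.3776, 0.6224).
Drum 2:
Let ψ₂ = V/F and solve Σ zᵢ(Kᵢ−1)/(1+ψ₂(Kᵢ−1)) = 0.
g(0) = ΣzᵢKᵢ − 1 = 1.190 and g(1) = 1 − Σzᵢ/Kᵢ = -0.170, so a root lies in (0, 1).
Binary case is linear: z₁(K₁−1)(1+ψ₂(K₂−1)) + z₂(K₂−1)(1+ψ₂(K₁−1)) = 0
⇒ ψ₂ = [z₁(K₁−1)+z₂(K₂−1)] / [−(K₁−1)(K₂−1)] = 1.1897/1.6598 = 0.717
  1-propanol: x = 0.100, y = 0.487
  n-decane: x = 0.900, y = 0.513

y_n-decane (drum 2) = 0.513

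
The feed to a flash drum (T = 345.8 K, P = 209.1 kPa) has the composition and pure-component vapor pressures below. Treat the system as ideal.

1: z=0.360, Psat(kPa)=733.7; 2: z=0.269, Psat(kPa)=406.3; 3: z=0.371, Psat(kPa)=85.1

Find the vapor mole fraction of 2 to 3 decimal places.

Raoult's law: Kᵢ = Pᵢˢᵃᵗ/P = Pᵢˢᵃᵗ/209.1.
  K_1 = 733.7/209.1 = 3.50885, K_2 = 406.3/209.1 = 1.94309, K_3 = 85.1/209.1 = 0.40698
Rachford–Rice: g(ψ) = Σ zᵢ(Kᵢ−1)/(1+ψ(Kᵢ−1)) = 0.
Feasibility: ΣzᵢKᵢ = 1.937, Σzᵢ/Kᵢ = 1.153 — both > 1, two phases present.
Newton–Raphson from ψ = 0.5:
  ψ = 0.500: g = 0.2603, g' = -0.820 → ψ = 0.817
  ψ = 0.817: g = 0.0123, g' = -0.811 → ψ = 0.833
Converged at ψ = 0.833.
Compositions from xᵢ = zᵢ/(1+ψ(Kᵢ−1)), yᵢ = Kᵢxᵢ:
  1: x = 0.117, y = 0.409
  2: x = 0.151, y = 0.293
  3: x = 0.733, y = 0.298

y_2 = 0.293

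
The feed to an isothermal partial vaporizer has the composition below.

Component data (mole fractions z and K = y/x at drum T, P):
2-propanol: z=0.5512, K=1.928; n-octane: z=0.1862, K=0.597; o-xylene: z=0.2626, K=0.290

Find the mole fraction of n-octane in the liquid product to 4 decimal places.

Let β = V/F and solve Σ zᵢ(Kᵢ−1)/(1+β(Kᵢ−1)) = 0.
Check two-phase: ΣzᵢKᵢ = 1.2500 > 1 and Σzᵢ/Kᵢ = 1.5033 > 1, so g(0) = 0.2500 > 0 and g(1) = -0.5033 < 0.
Iterate (Newton) starting at β = 0.53:
  β = 0.5300: g = -0.05148, g' = -0.6025 → β = 0.4446
  β = 0.4446: g = -0.00173, g' = -0.5654 → β = 0.4415
Converged at β = 0.4415.
Compositions from xᵢ = zᵢ/(1+β(Kᵢ−1)), yᵢ = Kᵢxᵢ:
  2-propanol: x = 0.3910, y = 0.7539
  n-octane: x = 0.2265, y = 0.1352
  o-xylene: x = 0.3825, y = 0.1109

x_n-octane = 0.2265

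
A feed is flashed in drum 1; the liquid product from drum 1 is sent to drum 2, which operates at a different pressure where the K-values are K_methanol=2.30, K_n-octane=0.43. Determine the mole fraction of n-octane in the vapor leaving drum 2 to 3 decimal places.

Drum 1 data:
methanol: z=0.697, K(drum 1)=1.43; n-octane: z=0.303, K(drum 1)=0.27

Drum 1:
Rachford–Rice: g(ψ₁) = Σ zᵢ(Kᵢ−1)/(1+ψ₁(Kᵢ−1)) = 0.
g(0) = ΣzᵢKᵢ − 1 = 0.079 and g(1) = 1 − Σzᵢ/Kᵢ = -0.610, so a root lies in (0, 1).
Newton–Raphson from ψ₁ = 0.5:
  ψ₁ = 0.500: g = -0.1017, g' = -0.488 → ψ₁ = 0.292
  ψ₁ = 0.292: g = -0.0147, g' = -0.362 → ψ₁ = 0.251
  ψ₁ = 0.251: g = -0.0003, g' = -0.347 → ψ₁ = 0.250
Converged at ψ₁ = 0.250.
Drum-1 compositions:
  methanol: x = 0.629, y = 0.900
  n-octane: x = 0.371, y = 0.100
Drum-2 feed = drum-1 liquid: z₂ = (0.6293, 0.3707).
Drum 2:
Newton–Raphson from ψ₂ = 0.5:
  ψ₂ = 0.500: g = 0.2003, g' = -0.626 → ψ₂ = 0.820
  ψ₂ = 0.820: g = -0.0006, g' = -0.674 → ψ₂ = 0.819
Converged at ψ₂ = 0.819.
  methanol: x = 0.305, y = 0.701
  n-octane: x = 0.695, y = 0.299

y_n-octane (drum 2) = 0.299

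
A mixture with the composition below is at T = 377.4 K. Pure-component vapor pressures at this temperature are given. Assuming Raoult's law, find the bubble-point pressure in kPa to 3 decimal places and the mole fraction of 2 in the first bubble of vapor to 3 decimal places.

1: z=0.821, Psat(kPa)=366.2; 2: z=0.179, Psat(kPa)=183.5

Pbub = 333.497 kPa, y_2 = 0.098

At the bubble point ψ → 0, so ΣzᵢKᵢ = 1 with Kᵢ = Pᵢˢᵃᵗ/P ⇒ P = ΣzᵢPᵢˢᵃᵗ.
P = 0.821·366.2 + 0.179·183.5 = 333.497 kPa
yᵢ = zᵢPᵢˢᵃᵗ/P ⇒ y_2 = 0.179·183.5/333.497 = 0.098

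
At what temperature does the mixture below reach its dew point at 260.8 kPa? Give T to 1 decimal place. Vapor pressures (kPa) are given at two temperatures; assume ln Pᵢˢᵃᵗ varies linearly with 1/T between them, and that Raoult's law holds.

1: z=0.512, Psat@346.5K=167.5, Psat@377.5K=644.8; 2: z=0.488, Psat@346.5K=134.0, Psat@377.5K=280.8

Dew-point temperature: Σzᵢ·P/Pᵢˢᵃᵗ(T) = 1. Interpolate ln Pᵢˢᵃᵗ = aᵢ + bᵢ/T.
  T = 346.5 K: ΣzᵢP/Pᵢˢᵃᵗ = 1.7470
  T = 377.5 K: ΣzᵢP/Pᵢˢᵃᵗ = 0.6603
  T = 362.0 K: ΣzᵢP/Pᵢˢᵃᵗ = 1.0406
  T = 369.8 K: ΣzᵢP/Pᵢˢᵃᵗ = 0.8218
  T = 365.9 K: ΣzᵢP/Pᵢˢᵃᵗ = 0.9230
  T = 363.9 K: ΣzᵢP/Pᵢˢᵃᵗ = 0.9810
Interpolating between 362.0 K and 363.9 K gives T ≈ 363.3 K.

T = 363.3 K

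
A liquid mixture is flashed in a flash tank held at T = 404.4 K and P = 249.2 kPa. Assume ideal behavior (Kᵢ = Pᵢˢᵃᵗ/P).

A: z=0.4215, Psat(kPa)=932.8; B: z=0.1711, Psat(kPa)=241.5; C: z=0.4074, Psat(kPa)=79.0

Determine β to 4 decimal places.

β = 0.5599

Raoult's law: Kᵢ = Pᵢˢᵃᵗ/P = Pᵢˢᵃᵗ/249.2.
  K_A = 932.8/249.2 = 3.743178, K_B = 241.5/249.2 = 0.969101, K_C = 79.0/249.2 = 0.317014
Rachford–Rice: g(β) = Σ zᵢ(Kᵢ−1)/(1+β(Kᵢ−1)) = 0.
Feasibility: ΣzᵢKᵢ = 1.8727, Σzᵢ/Kᵢ = 1.5743 — both > 1, two phases present.
Newton iteration, β⁰ = 0.5:
  β = 0.5000: g = 0.05963, g' = -1.0024 → β = 0.5595
  β = 0.5595: g = 0.00045, g' = -0.9916 → β = 0.5599
Converged at β = 0.5599.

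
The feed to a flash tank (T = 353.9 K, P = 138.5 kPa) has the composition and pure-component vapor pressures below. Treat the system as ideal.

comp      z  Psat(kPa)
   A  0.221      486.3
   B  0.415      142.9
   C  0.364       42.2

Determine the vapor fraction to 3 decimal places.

Raoult's law: Kᵢ = Pᵢˢᵃᵗ/P = Pᵢˢᵃᵗ/138.5.
  K_A = 486.3/138.5 = 3.51119, K_B = 142.9/138.5 = 1.03177, K_C = 42.2/138.5 = 0.30469
Material balance + equilibrium reduce to Σ zᵢ(Kᵢ−1)/(1+ψ(Kᵢ−1)) = 0.
g(0) = ΣzᵢKᵢ − 1 = 0.315 and g(1) = 1 − Σzᵢ/Kᵢ = -0.660, so a root lies in (0, 1).
Iterate (Newton) starting at ψ = 0.58:
  ψ = 0.580: g = -0.1853, g' = -0.726 → ψ = 0.325
  ψ = 0.325: g = -0.0081, g' = -0.717 → ψ = 0.313
Converged at ψ = 0.313.

ψ = 0.313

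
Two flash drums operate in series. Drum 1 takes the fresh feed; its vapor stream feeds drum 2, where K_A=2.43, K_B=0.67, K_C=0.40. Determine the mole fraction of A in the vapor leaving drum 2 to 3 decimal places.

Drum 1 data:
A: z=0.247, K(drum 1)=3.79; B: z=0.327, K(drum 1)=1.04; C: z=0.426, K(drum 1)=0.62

y_A (drum 2) = 0.607

Drum 1:
Rachford–Rice: g(ψ₁) = Σ zᵢ(Kᵢ−1)/(1+ψ₁(Kᵢ−1)) = 0.
Check two-phase: ΣzᵢKᵢ = 1.540 > 1 and Σzᵢ/Kᵢ = 1.067 > 1, so g(0) = 0.540 > 0 and g(1) = -0.067 < 0.
Iterate (Newton) starting at ψ₁ = 0.43:
  ψ₁ = 0.430: g = 0.1326, g' = -0.486 → ψ₁ = 0.703
  ψ₁ = 0.703: g = 0.0245, g' = -0.334 → ψ₁ = 0.776
  ψ₁ = 0.776: g = 0.0007, g' = -0.316 → ψ₁ = 0.779
Converged at ψ₁ = 0.779.
Drum-1 compositions:
  A: x = 0.078, y = 0.295
  B: x = 0.317, y = 0.330
  C: x = 0.605, y = 0.375
Drum-2 feed = drum-1 vapor: z₂ = (0.2951, 0.3298, 0.3751).
Drum 2:
Let ψ₂ = V/F and solve Σ zᵢ(Kᵢ−1)/(1+ψ₂(Kᵢ−1)) = 0.
Check two-phase: ΣzᵢKᵢ = 1.088 > 1 and Σzᵢ/Kᵢ = 1.551 > 1, so g(0) = 0.088 > 0 and g(1) = -0.551 < 0.
Newton iteration, ψ₂⁰ = 0.5:
  ψ₂ = 0.500: g = -0.2058, g' = -0.532 → ψ₂ = 0.113
  ψ₂ = 0.113: g = 0.0086, g' = -0.641 → ψ₂ = 0.127
Converged at ψ₂ = 0.127.
  A: x = 0.250, y = 0.607
  B: x = 0.344, y = 0.231
  C: x = 0.406, y = 0.162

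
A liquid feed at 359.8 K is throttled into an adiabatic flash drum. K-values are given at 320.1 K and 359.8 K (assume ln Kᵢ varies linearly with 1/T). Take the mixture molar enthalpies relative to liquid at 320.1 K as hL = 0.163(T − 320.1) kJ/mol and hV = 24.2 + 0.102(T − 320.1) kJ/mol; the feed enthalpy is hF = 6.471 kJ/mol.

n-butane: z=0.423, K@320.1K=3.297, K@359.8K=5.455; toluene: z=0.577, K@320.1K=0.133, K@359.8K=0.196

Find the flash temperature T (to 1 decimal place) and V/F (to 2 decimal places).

T = 322.7 K, V/F = 0.25

Adiabatic flash: solve Rachford–Rice at each trial T, then check hF = ψ·hV(T) + (1−ψ)·hL(T).
  T = 320.1 K: K = (3.297, 0.133), RR gives ψ = 0.237, H_out = 5.728 kJ/mol
  T = 359.8 K: K = (5.455, 0.196), RR gives ψ = 0.397, H_out = 15.108 kJ/mol
  T = 340.0 K: K = (4.306, 0.163), RR gives ψ = 0.331, H_out = 10.854 kJ/mol
  T = 330.1 K: K = (3.786, 0.148), RR gives ψ = 0.289, H_out = 8.455 kJ/mol
  T = 325.1 K: K = (3.537, 0.140), RR gives ψ = 0.265, H_out = 7.138 kJ/mol
  T = 322.6 K: K = (3.416, 0.137), RR gives ψ = 0.251, H_out = 6.446 kJ/mol
  T = 323.9 K: K = (3.478, 0.139), RR gives ψ = 0.258, H_out = 6.809 kJ/mol
Linear interpolation between T = 322.6 (H_out = 6.446) and T = 323.9 (H_out = 6.809) on hF = 6.471 gives T ≈ 322.7 K, at which ψ = 0.25.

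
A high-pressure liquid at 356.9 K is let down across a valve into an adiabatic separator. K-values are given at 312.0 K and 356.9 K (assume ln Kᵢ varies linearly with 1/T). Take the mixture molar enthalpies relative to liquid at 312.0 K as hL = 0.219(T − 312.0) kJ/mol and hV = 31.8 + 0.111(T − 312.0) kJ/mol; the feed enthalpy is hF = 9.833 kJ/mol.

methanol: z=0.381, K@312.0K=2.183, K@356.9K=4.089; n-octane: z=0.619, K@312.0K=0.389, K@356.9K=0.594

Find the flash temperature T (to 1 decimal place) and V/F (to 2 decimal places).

T = 321.0 K, V/F = 0.26

Adiabatic flash: solve Rachford–Rice at each trial T, then check hF = ψ·hV(T) + (1−ψ)·hL(T).
  T = 312.0 K: K = (2.183, 0.389), RR gives ψ = 0.100, H_out = 3.190 kJ/mol
  T = 356.9 K: K = (4.089, 0.594), RR gives ψ = 0.738, H_out = 29.724 kJ/mol
  T = 334.4 K: K = (3.049, 0.487), RR gives ψ = 0.441, H_out = 17.866 kJ/mol
  T = 323.2 K: K = (2.595, 0.437), RR gives ψ = 0.289, H_out = 11.286 kJ/mol
  T = 317.6 K: K = (2.384, 0.413), RR gives ψ = 0.201, H_out = 7.511 kJ/mol
  T = 320.4 K: K = (2.488, 0.425), RR gives ψ = 0.246, H_out = 9.454 kJ/mol
  T = 321.8 K: K = (2.541, 0.431), RR gives ψ = 0.268, H_out = 10.383 kJ/mol
Linear interpolation between T = 320.4 (H_out = 9.454) and T = 321.8 (H_out = 10.383) on hF = 9.833 gives T ≈ 321.0 K, at which ψ = 0.26.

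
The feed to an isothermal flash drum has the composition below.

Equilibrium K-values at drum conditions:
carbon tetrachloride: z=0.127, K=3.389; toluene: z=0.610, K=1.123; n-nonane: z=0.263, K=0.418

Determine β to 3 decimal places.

β = 0.479

Let β = V/F and solve Σ zᵢ(Kᵢ−1)/(1+β(Kᵢ−1)) = 0.
g(0) = ΣzᵢKᵢ − 1 = 0.225 and g(1) = 1 − Σzᵢ/Kᵢ = -0.210, so a root lies in (0, 1).
Newton iteration, β⁰ = 0.5:
  β = 0.500: g = -0.0070, g' = -0.336 → β = 0.479
Converged at β = 0.479.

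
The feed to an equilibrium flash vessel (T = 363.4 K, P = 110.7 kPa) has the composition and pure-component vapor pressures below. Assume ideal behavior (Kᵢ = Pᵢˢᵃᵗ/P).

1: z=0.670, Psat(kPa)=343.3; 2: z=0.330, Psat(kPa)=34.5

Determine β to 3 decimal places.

Raoult's law: Kᵢ = Pᵢˢᵃᵗ/P = Pᵢˢᵃᵗ/110.7.
  K_1 = 343.3/110.7 = 3.10117, K_2 = 34.5/110.7 = 0.31165
Binary case is linear: z₁(K₁−1)(1+β(K₂−1)) + z₂(K₂−1)(1+β(K₁−1)) = 0
⇒ β = [z₁(K₁−1)+z₂(K₂−1)] / [−(K₁−1)(K₂−1)] = 1.1806/1.4463 = 0.816

β = 0.816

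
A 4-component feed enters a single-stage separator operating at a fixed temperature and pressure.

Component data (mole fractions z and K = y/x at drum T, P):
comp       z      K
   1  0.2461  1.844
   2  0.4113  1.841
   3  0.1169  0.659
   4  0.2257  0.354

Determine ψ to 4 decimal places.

Newton–Raphson from ψ = 0.39:
  ψ = 0.3900: g = 0.17586, g' = -0.4506 → ψ = 0.7803
  ψ = 0.7803: g = -0.01423, g' = -0.5780 → ψ = 0.7557
  ψ = 0.7557: g = -0.00025, g' = -0.5583 → ψ = 0.7552
Converged at ψ = 0.7552.

ψ = 0.7552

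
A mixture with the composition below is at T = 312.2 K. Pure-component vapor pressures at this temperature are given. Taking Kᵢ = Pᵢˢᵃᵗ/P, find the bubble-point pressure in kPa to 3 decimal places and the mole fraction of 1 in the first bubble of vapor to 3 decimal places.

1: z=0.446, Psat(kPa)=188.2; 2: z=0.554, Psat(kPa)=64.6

At the bubble point ψ → 0, so ΣzᵢKᵢ = 1 with Kᵢ = Pᵢˢᵃᵗ/P ⇒ P = ΣzᵢPᵢˢᵃᵗ.
P = 0.446·188.2 + 0.554·64.6 = 119.726 kPa
yᵢ = zᵢPᵢˢᵃᵗ/P ⇒ y_1 = 0.446·188.2/119.726 = 0.701

Pbub = 119.726 kPa, y_1 = 0.701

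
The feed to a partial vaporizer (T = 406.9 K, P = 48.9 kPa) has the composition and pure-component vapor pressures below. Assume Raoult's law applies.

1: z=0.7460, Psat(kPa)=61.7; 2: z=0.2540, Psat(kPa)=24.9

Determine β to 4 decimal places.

Raoult's law: Kᵢ = Pᵢˢᵃᵗ/P = Pᵢˢᵃᵗ/48.9.
  K_1 = 61.7/48.9 = 1.261759, K_2 = 24.9/48.9 = 0.509202
Iterate (Newton) starting at β = 0.43:
  β = 0.4300: g = 0.01751, g' = -0.1396 → β = 0.5554
  β = 0.5554: g = -0.00089, g' = -0.1546 → β = 0.5496
Converged at β = 0.5496.

β = 0.5496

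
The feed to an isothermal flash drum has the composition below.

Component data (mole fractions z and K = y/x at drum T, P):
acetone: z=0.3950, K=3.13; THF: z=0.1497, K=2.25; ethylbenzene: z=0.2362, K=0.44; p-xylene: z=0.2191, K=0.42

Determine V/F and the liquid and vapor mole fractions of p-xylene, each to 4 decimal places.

Material balance + equilibrium reduce to Σ zᵢ(Kᵢ−1)/(1+V/F(Kᵢ−1)) = 0.
Check two-phase: ΣzᵢKᵢ = 1.7691 > 1 and Σzᵢ/Kᵢ = 1.2512 > 1, so g(0) = 0.7691 > 0 and g(1) = -0.2512 < 0.
Newton iteration, V/F⁰ = 0.5:
  V/F = 0.5000: g = 0.15989, g' = -0.7979 → V/F = 0.7004
  V/F = 0.7004: g = 0.00577, g' = -0.7647 → V/F = 0.7079
Converged at V/F = 0.7079.
Compositions from xᵢ = zᵢ/(1+V/F(Kᵢ−1)), yᵢ = Kᵢxᵢ:
  acetone: x = 0.1575, y = 0.4930
  THF: x = 0.0794, y = 0.1787
  ethylbenzene: x = 0.3913, y = 0.1722
  p-xylene: x = 0.3717, y = 0.1561

V/F = 0.7079, x_p-xylene = 0.3717, y_p-xylene = 0.1561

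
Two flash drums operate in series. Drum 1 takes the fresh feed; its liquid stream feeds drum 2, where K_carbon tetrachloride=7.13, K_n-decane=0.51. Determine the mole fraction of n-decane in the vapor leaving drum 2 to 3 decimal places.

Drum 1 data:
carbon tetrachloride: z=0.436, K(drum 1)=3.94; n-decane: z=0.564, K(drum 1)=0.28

y_n-decane (drum 2) = 0.472

Drum 1:
Rachford–Rice: g(ψ₁) = Σ zᵢ(Kᵢ−1)/(1+ψ₁(Kᵢ−1)) = 0.
Feasibility: ΣzᵢKᵢ = 1.876, Σzᵢ/Kᵢ = 2.125 — both > 1, two phases present.
Binary case is linear: z₁(K₁−1)(1+ψ₁(K₂−1)) + z₂(K₂−1)(1+ψ₁(K₁−1)) = 0
⇒ ψ₁ = [z₁(K₁−1)+z₂(K₂−1)] / [−(K₁−1)(K₂−1)] = 0.8758/2.1168 = 0.414
Drum-1 compositions:
  carbon tetrachloride: x = 0.197, y = 0.775
  n-decane: x = 0.803, y = 0.225
Drum-2 feed = drum-1 liquid: z₂ = (0.1967, 0.8033).
Drum 2:
Rachford–Rice: g(ψ₂) = Σ zᵢ(Kᵢ−1)/(1+ψ₂(Kᵢ−1)) = 0.
Check two-phase: ΣzᵢKᵢ = 1.812 > 1 and Σzᵢ/Kᵢ = 1.603 > 1, so g(0) = 0.812 > 0 and g(1) = -0.603 < 0.
Iterate (Newton) starting at ψ₂ = 0.5:
  ψ₂ = 0.500: g = -0.2247, g' = -0.786 → ψ₂ = 0.214
  ψ₂ = 0.214: g = 0.0818, g' = -1.624 → ψ₂ = 0.264
  ψ₂ = 0.264: g = 0.0079, g' = -1.331 → ψ₂ = 0.270
Converged at ψ₂ = 0.270.
  carbon tetrachloride: x = 0.074, y = 0.528
  n-decane: x = 0.926, y = 0.472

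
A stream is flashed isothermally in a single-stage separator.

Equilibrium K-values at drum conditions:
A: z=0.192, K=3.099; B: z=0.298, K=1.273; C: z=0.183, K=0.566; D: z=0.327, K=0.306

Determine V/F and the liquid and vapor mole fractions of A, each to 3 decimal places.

V/F = 0.215, x_A = 0.132, y_A = 0.410

Material balance + equilibrium reduce to Σ zᵢ(Kᵢ−1)/(1+V/F(Kᵢ−1)) = 0.
g(0) = ΣzᵢKᵢ − 1 = 0.178 and g(1) = 1 − Σzᵢ/Kᵢ = -0.688, so a root lies in (0, 1).
Newton iteration, V/F⁰ = 0.5:
  V/F = 0.500: g = -0.1807, g' = -0.644 → V/F = 0.219
  V/F = 0.219: g = -0.0028, g' = -0.678 → V/F = 0.215
Converged at V/F = 0.215.
Compositions from xᵢ = zᵢ/(1+V/F(Kᵢ−1)), yᵢ = Kᵢxᵢ:
  A: x = 0.132, y = 0.410
  B: x = 0.281, y = 0.358
  C: x = 0.202, y = 0.114
  D: x = 0.384, y = 0.118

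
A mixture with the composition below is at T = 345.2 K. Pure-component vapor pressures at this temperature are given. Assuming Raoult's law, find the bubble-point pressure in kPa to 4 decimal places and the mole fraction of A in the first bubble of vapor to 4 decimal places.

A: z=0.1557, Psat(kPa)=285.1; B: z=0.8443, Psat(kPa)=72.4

Pbub = 105.5174 kPa, y_A = 0.4207

At the bubble point ψ → 0, so ΣzᵢKᵢ = 1 with Kᵢ = Pᵢˢᵃᵗ/P ⇒ P = ΣzᵢPᵢˢᵃᵗ.
P = 0.1557·285.1 + 0.8443·72.4 = 105.5174 kPa
yᵢ = zᵢPᵢˢᵃᵗ/P ⇒ y_A = 0.1557·285.1/105.5174 = 0.4207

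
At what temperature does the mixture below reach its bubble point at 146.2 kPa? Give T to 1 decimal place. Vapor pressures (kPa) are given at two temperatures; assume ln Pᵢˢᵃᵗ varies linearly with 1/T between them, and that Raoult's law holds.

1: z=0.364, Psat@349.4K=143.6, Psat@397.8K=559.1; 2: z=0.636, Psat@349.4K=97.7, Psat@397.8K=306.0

T = 358.0 K

Bubble-point temperature: ΣzᵢPᵢˢᵃᵗ(T) = P. Interpolate ln Pᵢˢᵃᵗ = aᵢ + bᵢ/T.
  T = 349.4 K: ΣzᵢPᵢˢᵃᵗ = 114.41 kPa
  T = 397.8 K: ΣzᵢPᵢˢᵃᵗ = 398.13 kPa
  T = 373.6 K: ΣzᵢPᵢˢᵃᵗ = 221.89 kPa
  T = 361.5 K: ΣzᵢPᵢˢᵃᵗ = 161.04 kPa
  T = 355.4 K: ΣzᵢPᵢˢᵃᵗ = 135.92 kPa
  T = 358.4 K: ΣzᵢPᵢˢᵃᵗ = 147.85 kPa
  T = 356.9 K: ΣzᵢPᵢˢᵃᵗ = 141.78 kPa
Interpolating between 356.9 K and 358.4 K gives T ≈ 358.0 K.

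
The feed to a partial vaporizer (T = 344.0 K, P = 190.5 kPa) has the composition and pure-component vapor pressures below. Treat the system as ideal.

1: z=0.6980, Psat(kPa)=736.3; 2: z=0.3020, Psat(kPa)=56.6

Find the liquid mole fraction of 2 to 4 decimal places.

x_2 = 0.8030

Raoult's law: Kᵢ = Pᵢˢᵃᵗ/P = Pᵢˢᵃᵗ/190.5.
  K_1 = 736.3/190.5 = 3.865092, K_2 = 56.6/190.5 = 0.297113
Rachford–Rice: g(V/F) = Σ zᵢ(Kᵢ−1)/(1+V/F(Kᵢ−1)) = 0.
Feasibility: ΣzᵢKᵢ = 2.7876, Σzᵢ/Kᵢ = 1.1970 — both > 1, two phases present.
Iterate (Newton) starting at V/F = 0.4:
  V/F = 0.4000: g = 0.63658, g' = -1.5328 → V/F = 0.8153
  V/F = 0.8153: g = 0.10230, g' = -1.3334 → V/F = 0.8920
  V/F = 0.8920: g = -0.00664, g' = -1.5255 → V/F = 0.8877
  V/F = 0.8877: g = -0.00003, g' = -1.5113 → V/F = 0.8876
Converged at V/F = 0.8876.
Compositions from xᵢ = zᵢ/(1+V/F(Kᵢ−1)), yᵢ = Kᵢxᵢ:
  1: x = 0.1970, y = 0.7614
  2: x = 0.8030, y = 0.2386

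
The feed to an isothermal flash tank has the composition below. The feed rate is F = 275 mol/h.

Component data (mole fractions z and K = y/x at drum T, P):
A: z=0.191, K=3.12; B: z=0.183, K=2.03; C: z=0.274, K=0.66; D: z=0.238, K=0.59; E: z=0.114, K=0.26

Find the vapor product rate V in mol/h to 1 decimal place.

V = 114.0 mol/h

Let β = V/F and solve Σ zᵢ(Kᵢ−1)/(1+β(Kᵢ−1)) = 0.
g(0) = ΣzᵢKᵢ − 1 = 0.318 and g(1) = 1 − Σzᵢ/Kᵢ = -0.408, so a root lies in (0, 1).
Newton–Raphson from β = 0.48:
  β = 0.480: g = -0.0368, g' = -0.555 → β = 0.414
Converged at β = 0.414.
Then V = β·F = 0.4144·275 = 114.0 mol/h and L = F − V = 161.0 mol/h.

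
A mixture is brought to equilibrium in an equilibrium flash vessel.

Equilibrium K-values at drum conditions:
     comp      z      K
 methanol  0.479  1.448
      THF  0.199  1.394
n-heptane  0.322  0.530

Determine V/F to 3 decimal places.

V/F = 0.697

Iterate (Newton) starting at V/F = 0.52:
  V/F = 0.520: g = 0.0388, g' = -0.209 → V/F = 0.706
  V/F = 0.706: g = -0.0021, g' = -0.234 → V/F = 0.697
Converged at V/F = 0.697.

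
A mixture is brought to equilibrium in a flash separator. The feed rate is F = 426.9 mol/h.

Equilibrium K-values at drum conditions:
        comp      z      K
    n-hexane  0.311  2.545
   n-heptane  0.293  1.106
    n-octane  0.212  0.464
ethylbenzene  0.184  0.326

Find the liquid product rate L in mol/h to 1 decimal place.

Rachford–Rice: g(β) = Σ zᵢ(Kᵢ−1)/(1+β(Kᵢ−1)) = 0.
Check two-phase: ΣzᵢKᵢ = 1.274 > 1 and Σzᵢ/Kᵢ = 1.408 > 1, so g(0) = 0.274 > 0 and g(1) = -0.408 < 0.
Newton–Raphson from β = 0.34:
  β = 0.340: g = 0.0452, g' = -0.554 → β = 0.422
  β = 0.422: g = 0.0007, g' = -0.540 → β = 0.423
Converged at β = 0.423.
Then V = β·F = 0.4228·426.9 = 180.5 mol/h and L = F − V = 246.4 mol/h.

L = 246.4 mol/h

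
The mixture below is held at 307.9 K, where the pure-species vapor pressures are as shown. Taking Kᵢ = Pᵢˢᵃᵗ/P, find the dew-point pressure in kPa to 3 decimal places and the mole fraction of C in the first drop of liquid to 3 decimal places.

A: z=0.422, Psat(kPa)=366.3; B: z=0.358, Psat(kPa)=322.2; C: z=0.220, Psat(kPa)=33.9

At the dew point ψ → 1, so Σzᵢ/Kᵢ = 1 with Kᵢ = Pᵢˢᵃᵗ/P ⇒ 1/P = Σzᵢ/Pᵢˢᵃᵗ.
1/P = 0.422/366.3 + 0.358/322.2 + 0.220/33.9 = 0.008753 ⇒ P = 114.249 kPa
xᵢ = zᵢP/Pᵢˢᵃᵗ ⇒ x_C = 0.220·114.249/33.9 = 0.741

Pdew = 114.249 kPa, x_C = 0.741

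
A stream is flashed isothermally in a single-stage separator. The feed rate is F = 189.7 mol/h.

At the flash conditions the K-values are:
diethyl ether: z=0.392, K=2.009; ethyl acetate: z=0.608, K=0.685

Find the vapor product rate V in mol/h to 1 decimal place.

V = 121.8 mol/h

Rachford–Rice: g(V/F) = Σ zᵢ(Kᵢ−1)/(1+V/F(Kᵢ−1)) = 0.
Feasibility: ΣzᵢKᵢ = 1.204, Σzᵢ/Kᵢ = 1.083 — both > 1, two phases present.
Newton iteration, V/F⁰ = 0.5:
  V/F = 0.500: g = 0.0356, g' = -0.261 → V/F = 0.636
  V/F = 0.636: g = 0.0014, g' = -0.242 → V/F = 0.642
Converged at V/F = 0.642.
Then V = V/F·F = 0.6419·189.7 = 121.8 mol/h and L = F − V = 67.9 mol/h.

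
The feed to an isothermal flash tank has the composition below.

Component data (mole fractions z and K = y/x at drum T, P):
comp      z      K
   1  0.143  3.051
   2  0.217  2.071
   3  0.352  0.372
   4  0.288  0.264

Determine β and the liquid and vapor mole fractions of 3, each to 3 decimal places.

β = 0.088, x_3 = 0.373, y_3 = 0.139

Material balance + equilibrium reduce to Σ zᵢ(Kᵢ−1)/(1+β(Kᵢ−1)) = 0.
g(0) = ΣzᵢKᵢ − 1 = 0.093 and g(1) = 1 − Σzᵢ/Kᵢ = -1.189, so a root lies in (0, 1).
Newton–Raphson from β = 0.37:
  β = 0.370: g = -0.2461, g' = -0.852 → β = 0.081
  β = 0.081: g = 0.0068, g' = -0.983 → β = 0.088
Converged at β = 0.088.
Compositions from xᵢ = zᵢ/(1+β(Kᵢ−1)), yᵢ = Kᵢxᵢ:
  1: x = 0.121, y = 0.369
  2: x = 0.198, y = 0.411
  3: x = 0.373, y = 0.139
  4: x = 0.308, y = 0.081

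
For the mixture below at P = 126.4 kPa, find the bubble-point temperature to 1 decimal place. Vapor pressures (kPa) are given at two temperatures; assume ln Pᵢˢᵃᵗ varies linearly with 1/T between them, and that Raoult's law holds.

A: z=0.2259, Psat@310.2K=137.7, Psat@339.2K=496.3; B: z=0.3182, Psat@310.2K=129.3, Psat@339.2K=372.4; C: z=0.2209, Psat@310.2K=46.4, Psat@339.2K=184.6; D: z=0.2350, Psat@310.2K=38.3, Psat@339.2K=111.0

Bubble-point temperature: ΣzᵢPᵢˢᵃᵗ(T) = P. Interpolate ln Pᵢˢᵃᵗ = aᵢ + bᵢ/T.
  T = 310.2 K: ΣzᵢPᵢˢᵃᵗ = 91.50 kPa
  T = 339.2 K: ΣzᵢPᵢˢᵃᵗ = 297.47 kPa
  T = 324.7 K: ΣzᵢPᵢˢᵃᵗ = 169.04 kPa
  T = 317.4 K: ΣzᵢPᵢˢᵃᵗ = 124.91 kPa
  T = 321.0 K: ΣzᵢPᵢˢᵃᵗ = 145.24 kPa
  T = 319.2 K: ΣzᵢPᵢˢᵃᵗ = 134.74 kPa
Interpolating between 317.4 K and 319.2 K gives T ≈ 317.7 K.

T = 317.7 K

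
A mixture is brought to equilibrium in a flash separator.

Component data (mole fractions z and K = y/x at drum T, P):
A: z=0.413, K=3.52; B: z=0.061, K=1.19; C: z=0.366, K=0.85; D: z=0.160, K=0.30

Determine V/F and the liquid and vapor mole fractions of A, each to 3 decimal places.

Rachford–Rice: g(V/F) = Σ zᵢ(Kᵢ−1)/(1+V/F(Kᵢ−1)) = 0.
g(0) = ΣzᵢKᵢ − 1 = 0.885 and g(1) = 1 − Σzᵢ/Kᵢ = -0.133, so a root lies in (0, 1).
Newton iteration, V/F⁰ = 0.5:
  V/F = 0.500: g = 0.2394, g' = -0.711 → V/F = 0.837
  V/F = 0.837: g = 0.0115, g' = -0.741 → V/F = 0.852
Converged at V/F = 0.852.
Compositions from xᵢ = zᵢ/(1+V/F(Kᵢ−1)), yᵢ = Kᵢxᵢ:
  A: x = 0.131, y = 0.462
  B: x = 0.052, y = 0.062
  C: x = 0.420, y = 0.357
  D: x = 0.397, y = 0.119

V/F = 0.852, x_A = 0.131, y_A = 0.462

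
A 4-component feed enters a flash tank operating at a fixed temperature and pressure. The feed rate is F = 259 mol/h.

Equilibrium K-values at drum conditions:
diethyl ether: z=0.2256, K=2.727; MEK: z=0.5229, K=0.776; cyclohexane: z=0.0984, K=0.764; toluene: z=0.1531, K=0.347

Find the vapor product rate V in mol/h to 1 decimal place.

V = 67.0 mol/h

Material balance + equilibrium reduce to Σ zᵢ(Kᵢ−1)/(1+V/F(Kᵢ−1)) = 0.
Feasibility: ΣzᵢKᵢ = 1.1493, Σzᵢ/Kᵢ = 1.3266 — both > 1, two phases present.
Newton iteration, V/F⁰ = 0.5:
  V/F = 0.5000: g = -0.09760, g' = -0.3780 → V/F = 0.2418
  V/F = 0.2418: g = 0.00765, g' = -0.4624 → V/F = 0.2584
  V/F = 0.2584: g = 0.00009, g' = -0.4520 → V/F = 0.2586
Converged at V/F = 0.2586.
Then V = V/F·F = 0.2586·259 = 67.0 mol/h and L = F − V = 192.0 mol/h.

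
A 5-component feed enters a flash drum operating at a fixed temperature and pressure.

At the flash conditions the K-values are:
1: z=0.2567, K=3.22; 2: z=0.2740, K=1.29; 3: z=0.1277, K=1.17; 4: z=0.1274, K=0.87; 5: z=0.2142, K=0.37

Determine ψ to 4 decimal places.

Let ψ = V/F and solve Σ zᵢ(Kᵢ−1)/(1+ψ(Kᵢ−1)) = 0.
g(0) = ΣzᵢKᵢ − 1 = 0.5195 and g(1) = 1 − Σzᵢ/Kᵢ = -0.1266, so a root lies in (0, 1).
Newton iteration, ψ⁰ = 0.5:
  ψ = 0.5000: g = 0.14477, g' = -0.4885 → ψ = 0.7964
  ψ = 0.7964: g = 0.00027, g' = -0.5283 → ψ = 0.7969
Converged at ψ = 0.7969.

ψ = 0.7969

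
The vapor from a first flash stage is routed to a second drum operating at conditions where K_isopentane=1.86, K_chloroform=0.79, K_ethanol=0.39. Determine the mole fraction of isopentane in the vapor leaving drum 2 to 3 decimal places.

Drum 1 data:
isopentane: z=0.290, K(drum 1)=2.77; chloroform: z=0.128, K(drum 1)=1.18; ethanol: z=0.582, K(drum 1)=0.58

y_isopentane (drum 2) = 0.698

Drum 1:
Newton iteration, ψ₁⁰ = 0.52:
  ψ₁ = 0.520: g = -0.0244, g' = -0.418 → ψ₁ = 0.462
  ψ₁ = 0.462: g = 0.0005, g' = -0.437 → ψ₁ = 0.463
Converged at ψ₁ = 0.463.
Drum-1 compositions:
  isopentane: x = 0.159, y = 0.442
  chloroform: x = 0.118, y = 0.139
  ethanol: x = 0.722, y = 0.419
Drum-2 feed = drum-1 vapor: z₂ = (0.4416, 0.1394, 0.4190).
Drum 2:
Newton–Raphson from ψ₂ = 0.5:
  ψ₂ = 0.500: g = -0.1349, g' = -0.490 → ψ₂ = 0.225
  ψ₂ = 0.225: g = -0.0087, g' = -0.446 → ψ₂ = 0.205
Converged at ψ₂ = 0.205.
  isopentane: x = 0.375, y = 0.698
  chloroform: x = 0.146, y = 0.115
  ethanol: x = 0.479, y = 0.187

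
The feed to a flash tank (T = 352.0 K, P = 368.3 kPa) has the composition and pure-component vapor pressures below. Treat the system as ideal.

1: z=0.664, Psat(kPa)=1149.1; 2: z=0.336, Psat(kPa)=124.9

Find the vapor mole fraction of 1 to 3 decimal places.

Raoult's law: Kᵢ = Pᵢˢᵃᵗ/P = Pᵢˢᵃᵗ/368.3.
  K_1 = 1149.1/368.3 = 3.12001, K_2 = 124.9/368.3 = 0.33913
Material balance + equilibrium reduce to Σ zᵢ(Kᵢ−1)/(1+β(Kᵢ−1)) = 0.
g(0) = ΣzᵢKᵢ − 1 = 1.186 and g(1) = 1 − Σzᵢ/Kᵢ = -0.204, so a root lies in (0, 1).
Binary case is linear: z₁(K₁−1)(1+β(K₂−1)) + z₂(K₂−1)(1+β(K₁−1)) = 0
⇒ β = [z₁(K₁−1)+z₂(K₂−1)] / [−(K₁−1)(K₂−1)] = 1.1856/1.4011 = 0.846
Compositions from xᵢ = zᵢ/(1+β(Kᵢ−1)), yᵢ = Kᵢxᵢ:
  1: x = 0.238, y = 0.741
  2: x = 0.762, y = 0.259

y_1 = 0.741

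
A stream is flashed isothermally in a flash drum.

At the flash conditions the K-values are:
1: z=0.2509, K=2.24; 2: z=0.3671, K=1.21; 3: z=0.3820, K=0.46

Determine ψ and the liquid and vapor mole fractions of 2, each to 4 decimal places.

Iterate (Newton) starting at ψ = 0.5:
  ψ = 0.5000: g = -0.02076, g' = -0.3693 → ψ = 0.4438
  ψ = 0.4438: g = -0.00009, g' = -0.3667 → ψ = 0.4435
Converged at ψ = 0.4435.
Compositions from xᵢ = zᵢ/(1+ψ(Kᵢ−1)), yᵢ = Kᵢxᵢ:
  1: x = 0.1619, y = 0.3626
  2: x = 0.3358, y = 0.4063
  3: x = 0.5023, y = 0.2311

ψ = 0.4435, x_2 = 0.3358, y_2 = 0.4063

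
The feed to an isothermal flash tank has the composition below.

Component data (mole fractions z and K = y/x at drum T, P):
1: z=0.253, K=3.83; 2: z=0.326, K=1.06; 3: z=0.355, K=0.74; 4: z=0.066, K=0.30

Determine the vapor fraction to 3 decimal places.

Newton–Raphson from ψ = 0.63:
  ψ = 0.630: g = 0.0831, g' = -0.401 → ψ = 0.837
  ψ = 0.837: g = 0.0014, g' = -0.408 → ψ = 0.841
Converged at ψ = 0.841.

ψ = 0.841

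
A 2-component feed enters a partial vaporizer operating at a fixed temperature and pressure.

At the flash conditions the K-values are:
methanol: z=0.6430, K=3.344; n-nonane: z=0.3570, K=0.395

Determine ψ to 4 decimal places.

ψ = 0.9105

Material balance + equilibrium reduce to Σ zᵢ(Kᵢ−1)/(1+ψ(Kᵢ−1)) = 0.
g(0) = ΣzᵢKᵢ − 1 = 1.2912 and g(1) = 1 − Σzᵢ/Kᵢ = -0.0961, so a root lies in (0, 1).
Iterate (Newton) starting at ψ = 0.59:
  ψ = 0.5900: g = 0.29661, g' = -0.9381 → ψ = 0.9062
  ψ = 0.9062: g = 0.00436, g' = -1.0022 → ψ = 0.9105
Converged at ψ = 0.9105.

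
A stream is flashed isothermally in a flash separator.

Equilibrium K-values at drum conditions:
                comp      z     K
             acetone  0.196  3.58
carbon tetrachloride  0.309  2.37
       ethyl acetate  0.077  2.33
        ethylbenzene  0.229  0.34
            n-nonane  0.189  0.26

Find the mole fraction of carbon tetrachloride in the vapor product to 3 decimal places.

Material balance + equilibrium reduce to Σ zᵢ(Kᵢ−1)/(1+ψ(Kᵢ−1)) = 0.
Feasibility: ΣzᵢKᵢ = 1.740, Σzᵢ/Kᵢ = 1.619 — both > 1, two phases present.
Newton iteration, ψ⁰ = 0.51:
  ψ = 0.510: g = 0.0761, g' = -0.986 → ψ = 0.587
  ψ = 0.587: g = -0.0009, g' = -1.017 → ψ = 0.586
Converged at ψ = 0.586.
Compositions from xᵢ = zᵢ/(1+ψ(Kᵢ−1)), yᵢ = Kᵢxᵢ:
  acetone: x = 0.078, y = 0.279
  carbon tetrachloride: x = 0.171, y = 0.406
  ethyl acetate: x = 0.043, y = 0.101
  ethylbenzene: x = 0.374, y = 0.127
  n-nonane: x = 0.334, y = 0.087

y_carbon tetrachloride = 0.406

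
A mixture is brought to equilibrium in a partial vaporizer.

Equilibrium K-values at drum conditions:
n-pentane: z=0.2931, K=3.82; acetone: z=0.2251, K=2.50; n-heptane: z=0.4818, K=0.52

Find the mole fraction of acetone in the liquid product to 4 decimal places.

x_acetone = 0.0988

Rachford–Rice: g(β) = Σ zᵢ(Kᵢ−1)/(1+β(Kᵢ−1)) = 0.
g(0) = ΣzᵢKᵢ − 1 = 0.9329 and g(1) = 1 − Σzᵢ/Kᵢ = -0.0933, so a root lies in (0, 1).
Iterate (Newton) starting at β = 0.39:
  β = 0.3900: g = 0.32213, g' = -0.8983 → β = 0.7486
  β = 0.7486: g = 0.06375, g' = -0.6236 → β = 0.8508
  β = 0.8508: g = 0.00057, g' = -0.6166 → β = 0.8518
Converged at β = 0.8518.
Compositions from xᵢ = zᵢ/(1+β(Kᵢ−1)), yᵢ = Kᵢxᵢ:
  n-pentane: x = 0.0862, y = 0.3291
  acetone: x = 0.0988, y = 0.2471
  n-heptane: x = 0.8150, y = 0.4238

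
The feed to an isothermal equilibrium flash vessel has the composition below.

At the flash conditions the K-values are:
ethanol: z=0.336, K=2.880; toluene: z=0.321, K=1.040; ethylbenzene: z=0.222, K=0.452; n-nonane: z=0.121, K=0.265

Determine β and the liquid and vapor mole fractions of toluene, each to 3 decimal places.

Rachford–Rice: g(β) = Σ zᵢ(Kᵢ−1)/(1+β(Kᵢ−1)) = 0.
Feasibility: ΣzᵢKᵢ = 1.434, Σzᵢ/Kᵢ = 1.373 — both > 1, two phases present.
Newton–Raphson from β = 0.5:
  β = 0.500: g = 0.0300, g' = -0.606 → β = 0.550
Converged at β = 0.550.
Compositions from xᵢ = zᵢ/(1+β(Kᵢ−1)), yᵢ = Kᵢxᵢ:
  ethanol: x = 0.165, y = 0.476
  toluene: x = 0.314, y = 0.327
  ethylbenzene: x = 0.318, y = 0.144
  n-nonane: x = 0.203, y = 0.054

β = 0.550, x_toluene = 0.314, y_toluene = 0.327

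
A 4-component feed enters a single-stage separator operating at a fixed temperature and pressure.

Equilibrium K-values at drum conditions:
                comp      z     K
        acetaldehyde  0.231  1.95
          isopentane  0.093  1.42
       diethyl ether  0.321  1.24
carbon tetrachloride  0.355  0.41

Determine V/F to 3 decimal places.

V/F = 0.367

Rachford–Rice: g(V/F) = Σ zᵢ(Kᵢ−1)/(1+V/F(Kᵢ−1)) = 0.
g(0) = ΣzᵢKᵢ − 1 = 0.126 and g(1) = 1 − Σzᵢ/Kᵢ = -0.309, so a root lies in (0, 1).
Newton iteration, V/F⁰ = 0.57:
  V/F = 0.570: g = -0.0739, g' = -0.393 → V/F = 0.382
  V/F = 0.382: g = -0.0051, g' = -0.346 → V/F = 0.367
Converged at V/F = 0.367.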